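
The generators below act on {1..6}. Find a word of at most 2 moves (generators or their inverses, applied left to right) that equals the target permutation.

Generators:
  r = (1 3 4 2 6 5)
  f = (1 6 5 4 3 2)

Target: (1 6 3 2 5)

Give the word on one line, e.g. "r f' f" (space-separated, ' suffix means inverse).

  after r': (1 5 6 2 4 3)
  after f': (1 6 3 2 5)

r' f'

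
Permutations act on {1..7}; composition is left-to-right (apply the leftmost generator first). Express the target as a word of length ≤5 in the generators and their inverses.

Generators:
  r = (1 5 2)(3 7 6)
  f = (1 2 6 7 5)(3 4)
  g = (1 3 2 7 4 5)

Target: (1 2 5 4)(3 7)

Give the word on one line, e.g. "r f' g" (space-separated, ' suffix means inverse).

f' r' f' r

  after f': (1 5 7 6 2)(3 4)
  after r': (3 4 6 5)
  after f': (1 5 4 2)(6 7)
  after r: (1 2 5 4)(3 7)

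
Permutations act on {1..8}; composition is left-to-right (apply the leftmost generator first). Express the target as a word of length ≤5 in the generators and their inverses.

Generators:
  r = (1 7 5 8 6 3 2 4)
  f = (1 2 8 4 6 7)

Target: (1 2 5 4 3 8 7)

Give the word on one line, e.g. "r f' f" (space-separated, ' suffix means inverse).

f' r r f'

  after f': (1 7 6 4 8 2)
  after r: (1 5 8 4 6)(2 7 3)
  after r: (1 8)(2 5 6 7)(3 4)
  after f': (1 2 5 4 3 8 7)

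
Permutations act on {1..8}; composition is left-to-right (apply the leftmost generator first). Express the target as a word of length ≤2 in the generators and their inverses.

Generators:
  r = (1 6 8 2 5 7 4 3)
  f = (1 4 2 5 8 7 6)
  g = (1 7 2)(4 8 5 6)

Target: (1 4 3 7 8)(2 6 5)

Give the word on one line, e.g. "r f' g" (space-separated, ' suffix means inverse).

r g

  after r: (1 6 8 2 5 7 4 3)
  after g: (1 4 3 7 8)(2 6 5)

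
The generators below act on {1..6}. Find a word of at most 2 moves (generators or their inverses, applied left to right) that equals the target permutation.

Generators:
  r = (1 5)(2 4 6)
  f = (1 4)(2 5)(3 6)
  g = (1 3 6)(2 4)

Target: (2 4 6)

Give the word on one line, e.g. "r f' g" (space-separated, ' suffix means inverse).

r' r'

  after r': (1 5)(2 6 4)
  after r': (2 4 6)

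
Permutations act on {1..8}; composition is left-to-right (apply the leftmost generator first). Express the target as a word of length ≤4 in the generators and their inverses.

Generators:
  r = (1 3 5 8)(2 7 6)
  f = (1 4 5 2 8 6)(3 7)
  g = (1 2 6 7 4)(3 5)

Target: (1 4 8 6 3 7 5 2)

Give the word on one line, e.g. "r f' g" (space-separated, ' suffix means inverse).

  after f: (1 4 5 2 8 6)(3 7)
  after r': (1 4 3 2 5 6 8 7)
  after r': (1 4)(2 3 6 5 7 8)
  after r': (1 4 8 6 3 7 5 2)

f r' r' r'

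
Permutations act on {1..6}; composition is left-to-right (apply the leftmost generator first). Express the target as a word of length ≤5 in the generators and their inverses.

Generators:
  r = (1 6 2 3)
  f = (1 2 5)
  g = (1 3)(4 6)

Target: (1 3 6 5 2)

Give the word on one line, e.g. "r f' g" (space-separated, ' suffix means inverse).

  after f: (1 2 5)
  after f: (1 5 2)
  after r': (1 5 6)(2 3)
  after f': (1 2 3)(5 6)
  after r: (1 3 6 5 2)

f f r' f' r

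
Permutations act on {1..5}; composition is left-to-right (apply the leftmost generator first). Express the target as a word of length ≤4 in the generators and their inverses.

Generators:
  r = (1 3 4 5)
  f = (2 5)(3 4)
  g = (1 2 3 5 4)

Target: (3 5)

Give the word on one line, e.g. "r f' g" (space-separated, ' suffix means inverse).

  after f: (2 5)(3 4)
  after r': (1 5 2 4)
  after f': (1 2 3 4)
  after g': (3 5)

f r' f' g'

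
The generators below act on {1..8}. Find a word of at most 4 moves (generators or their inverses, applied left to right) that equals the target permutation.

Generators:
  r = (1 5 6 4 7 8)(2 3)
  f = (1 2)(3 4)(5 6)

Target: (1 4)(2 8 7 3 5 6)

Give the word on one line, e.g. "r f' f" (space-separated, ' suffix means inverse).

f r' f'

  after f: (1 2)(3 4)(5 6)
  after r': (1 3 6)(2 8 7 4)
  after f': (1 4)(2 8 7 3 5 6)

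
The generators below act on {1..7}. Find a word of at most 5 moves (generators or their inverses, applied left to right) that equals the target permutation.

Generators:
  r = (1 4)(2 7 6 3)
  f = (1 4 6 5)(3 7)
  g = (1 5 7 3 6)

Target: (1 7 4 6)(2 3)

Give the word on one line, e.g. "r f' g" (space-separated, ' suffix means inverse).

  after f: (1 4 6 5)(3 7)
  after f: (1 6)(4 5)
  after r: (1 3 2 7 6 4 5)
  after f': (1 7 4 6)(2 3)

f f r f'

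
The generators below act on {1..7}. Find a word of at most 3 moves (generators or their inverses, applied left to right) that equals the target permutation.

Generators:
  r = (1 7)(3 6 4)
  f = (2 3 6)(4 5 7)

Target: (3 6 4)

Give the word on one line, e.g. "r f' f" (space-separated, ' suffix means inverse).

  after r': (1 7)(3 4 6)
  after r': (3 6 4)

r' r'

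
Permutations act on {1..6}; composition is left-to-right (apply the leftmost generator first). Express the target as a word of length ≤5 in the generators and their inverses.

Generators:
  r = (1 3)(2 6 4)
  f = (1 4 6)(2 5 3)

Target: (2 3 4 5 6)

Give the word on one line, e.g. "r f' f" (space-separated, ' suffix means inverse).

  after r': (1 3)(2 4 6)
  after f: (1 2 6 5 3 4)
  after r': (1 4 3 6 5)
  after f': (2 3 4 5 6)

r' f r' f'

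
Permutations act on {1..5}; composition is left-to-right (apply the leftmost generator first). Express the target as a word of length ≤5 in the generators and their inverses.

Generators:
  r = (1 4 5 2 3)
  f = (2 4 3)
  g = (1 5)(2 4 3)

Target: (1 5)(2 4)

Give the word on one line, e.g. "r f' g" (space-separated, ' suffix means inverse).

  after r: (1 4 5 2 3)
  after g: (1 3 5 4)
  after r: (2 3)
  after g: (1 5)(3 4)
  after f: (1 5)(2 4)

r g r g f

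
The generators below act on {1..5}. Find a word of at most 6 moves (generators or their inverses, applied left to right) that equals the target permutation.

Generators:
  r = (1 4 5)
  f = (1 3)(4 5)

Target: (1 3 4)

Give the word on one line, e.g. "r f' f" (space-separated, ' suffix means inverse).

f' r f f

  after f': (1 3)(4 5)
  after r: (1 3 4)
  after f: (3 5 4)
  after f: (1 3 4)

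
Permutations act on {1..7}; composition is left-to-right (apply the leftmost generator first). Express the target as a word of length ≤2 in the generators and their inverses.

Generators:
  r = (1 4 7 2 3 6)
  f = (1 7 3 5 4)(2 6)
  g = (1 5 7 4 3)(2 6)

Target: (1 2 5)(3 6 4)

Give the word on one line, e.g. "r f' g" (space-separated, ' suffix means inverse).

  after r': (1 6 3 2 7 4)
  after g': (1 2 5)(3 6 4)

r' g'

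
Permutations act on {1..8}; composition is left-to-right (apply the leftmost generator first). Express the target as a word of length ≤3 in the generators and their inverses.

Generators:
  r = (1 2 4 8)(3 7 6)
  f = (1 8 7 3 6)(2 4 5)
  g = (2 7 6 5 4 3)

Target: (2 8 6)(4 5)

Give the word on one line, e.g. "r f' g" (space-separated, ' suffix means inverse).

f r

  after f: (1 8 7 3 6)(2 4 5)
  after r: (2 8 6)(4 5)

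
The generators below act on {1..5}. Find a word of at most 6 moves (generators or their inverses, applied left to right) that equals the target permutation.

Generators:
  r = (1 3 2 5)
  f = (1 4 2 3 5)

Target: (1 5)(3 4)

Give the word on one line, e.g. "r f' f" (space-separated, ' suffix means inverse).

  after f: (1 4 2 3 5)
  after r': (1 4 3 2)
  after f': (2 5 3 4)
  after r': (1 5)(3 4)

f r' f' r'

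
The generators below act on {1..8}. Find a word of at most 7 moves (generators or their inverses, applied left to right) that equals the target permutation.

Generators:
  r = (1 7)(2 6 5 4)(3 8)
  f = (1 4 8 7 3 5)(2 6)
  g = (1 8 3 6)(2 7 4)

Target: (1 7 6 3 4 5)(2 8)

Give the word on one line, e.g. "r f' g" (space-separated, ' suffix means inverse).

r' g f g' r

  after r': (1 7)(2 4 5 6)(3 8)
  after g: (1 4 5)(6 7 8)
  after f: (1 8 2 6 3 5 4)
  after g': (2 3 5 7)(4 6 8)
  after r: (1 7 6 3 4 5)(2 8)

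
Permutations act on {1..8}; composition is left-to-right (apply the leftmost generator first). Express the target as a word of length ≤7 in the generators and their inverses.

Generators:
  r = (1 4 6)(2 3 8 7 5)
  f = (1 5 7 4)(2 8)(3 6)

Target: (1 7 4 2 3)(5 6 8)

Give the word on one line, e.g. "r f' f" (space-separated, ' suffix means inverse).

r' f r' f' r

  after r': (1 6 4)(2 5 7 8 3)
  after f: (1 3 8 6)(2 7)(4 5)
  after r': (1 2 8 4 7 5)
  after f': (1 8 7)(3 6)(4 5)
  after r: (1 7 4 2 3)(5 6 8)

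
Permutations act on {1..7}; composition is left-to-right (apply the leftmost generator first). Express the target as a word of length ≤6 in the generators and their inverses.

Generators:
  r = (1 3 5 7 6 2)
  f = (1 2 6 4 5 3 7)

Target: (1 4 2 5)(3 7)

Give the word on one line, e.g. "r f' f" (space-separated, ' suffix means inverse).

  after r': (1 2 6 7 5 3)
  after f': (3 7 4 6)
  after r': (1 2 6)(3 5)(4 7)
  after f: (1 6 2 4)(5 7)
  after f: (1 4 2 5)(3 7)

r' f' r' f f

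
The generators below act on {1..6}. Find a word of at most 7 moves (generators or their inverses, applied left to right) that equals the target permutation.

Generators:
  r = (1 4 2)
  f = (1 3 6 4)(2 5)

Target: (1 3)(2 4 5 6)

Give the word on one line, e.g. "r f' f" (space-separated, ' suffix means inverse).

r f r f' f'

  after r: (1 4 2)
  after f: (2 3 6 4 5)
  after r: (1 4 5)(2 3 6)
  after f': (1 6 5 4 2)
  after f': (1 3)(2 4 5 6)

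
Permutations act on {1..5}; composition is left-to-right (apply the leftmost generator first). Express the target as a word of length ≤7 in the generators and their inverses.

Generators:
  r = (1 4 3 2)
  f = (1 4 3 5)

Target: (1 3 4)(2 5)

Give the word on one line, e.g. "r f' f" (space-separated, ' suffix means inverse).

  after r: (1 4 3 2)
  after r: (1 3)(2 4)
  after r: (1 2 3 4)
  after f: (1 2 5)
  after r': (1 3 4)(2 5)

r r r f r'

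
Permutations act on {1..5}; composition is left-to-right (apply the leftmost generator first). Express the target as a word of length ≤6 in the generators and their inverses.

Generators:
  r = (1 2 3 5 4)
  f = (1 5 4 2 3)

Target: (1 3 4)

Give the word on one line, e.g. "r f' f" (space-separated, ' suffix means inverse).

r r f' r

  after r: (1 2 3 5 4)
  after r: (1 3 4 2 5)
  after f': (1 2)(3 5)
  after r: (1 3 4)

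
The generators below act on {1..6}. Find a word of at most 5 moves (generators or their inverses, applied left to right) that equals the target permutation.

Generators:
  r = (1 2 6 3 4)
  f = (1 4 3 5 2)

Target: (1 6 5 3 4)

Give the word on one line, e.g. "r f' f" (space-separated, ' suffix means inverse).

  after f': (1 2 5 3 4)
  after r: (1 6 3)(2 5 4)
  after f: (1 6 5 3 4)

f' r f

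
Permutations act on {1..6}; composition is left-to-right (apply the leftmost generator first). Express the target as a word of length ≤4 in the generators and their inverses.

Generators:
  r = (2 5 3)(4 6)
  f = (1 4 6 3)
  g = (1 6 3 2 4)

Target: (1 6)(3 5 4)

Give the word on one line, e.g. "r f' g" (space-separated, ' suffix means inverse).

  after r': (2 3 5)(4 6)
  after g: (1 6)(3 5 4)

r' g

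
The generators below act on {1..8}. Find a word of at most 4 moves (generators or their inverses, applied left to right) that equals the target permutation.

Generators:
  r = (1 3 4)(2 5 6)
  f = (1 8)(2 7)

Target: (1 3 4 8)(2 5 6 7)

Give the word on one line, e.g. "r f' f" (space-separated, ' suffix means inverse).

r' r' f

  after r': (1 4 3)(2 6 5)
  after r': (1 3 4)(2 5 6)
  after f: (1 3 4 8)(2 5 6 7)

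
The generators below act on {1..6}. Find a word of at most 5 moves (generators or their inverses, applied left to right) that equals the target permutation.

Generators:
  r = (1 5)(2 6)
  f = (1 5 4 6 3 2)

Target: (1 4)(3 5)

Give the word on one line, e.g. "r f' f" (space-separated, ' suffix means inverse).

r f' r' f r

  after r: (1 5)(2 6)
  after f': (2 4 5)(3 6)
  after r': (1 5 6 3 2 4)
  after f: (1 4 5 3)(2 6)
  after r: (1 4)(3 5)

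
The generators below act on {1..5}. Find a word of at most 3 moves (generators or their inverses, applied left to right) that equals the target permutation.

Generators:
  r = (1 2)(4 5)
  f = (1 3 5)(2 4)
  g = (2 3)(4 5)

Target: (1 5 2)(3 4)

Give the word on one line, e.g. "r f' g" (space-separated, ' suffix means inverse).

g' f'

  after g': (2 3)(4 5)
  after f': (1 5 2)(3 4)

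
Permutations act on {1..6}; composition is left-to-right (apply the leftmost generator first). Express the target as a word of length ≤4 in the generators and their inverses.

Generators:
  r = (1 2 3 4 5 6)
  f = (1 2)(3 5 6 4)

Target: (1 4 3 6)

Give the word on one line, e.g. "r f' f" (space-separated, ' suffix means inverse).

  after f: (1 2)(3 5 6 4)
  after f: (3 6)(4 5)
  after r': (1 6 2)(3 5)
  after f: (1 4 3 6)

f f r' f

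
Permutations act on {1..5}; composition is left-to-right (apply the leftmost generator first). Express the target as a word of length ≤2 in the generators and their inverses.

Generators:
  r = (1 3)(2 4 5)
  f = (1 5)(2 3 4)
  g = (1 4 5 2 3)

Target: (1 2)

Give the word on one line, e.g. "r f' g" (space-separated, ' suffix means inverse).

g r'

  after g: (1 4 5 2 3)
  after r': (1 2)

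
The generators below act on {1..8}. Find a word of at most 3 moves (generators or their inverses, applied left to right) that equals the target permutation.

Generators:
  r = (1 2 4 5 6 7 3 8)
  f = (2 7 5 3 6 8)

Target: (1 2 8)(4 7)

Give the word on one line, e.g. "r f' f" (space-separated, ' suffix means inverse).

f r' f

  after f: (2 7 5 3 6 8)
  after r': (1 8)(2 6 3 5 7 4)
  after f: (1 2 8)(4 7)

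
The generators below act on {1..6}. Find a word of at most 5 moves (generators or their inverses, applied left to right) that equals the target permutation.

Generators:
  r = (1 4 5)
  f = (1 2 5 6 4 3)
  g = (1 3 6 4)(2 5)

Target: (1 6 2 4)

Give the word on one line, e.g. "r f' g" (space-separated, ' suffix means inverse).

  after f: (1 2 5 6 4 3)
  after g': (1 5 3 4)
  after g': (1 2 5)(3 6)
  after f: (1 5 2 6)(3 4)
  after f: (1 6 2 4)

f g' g' f f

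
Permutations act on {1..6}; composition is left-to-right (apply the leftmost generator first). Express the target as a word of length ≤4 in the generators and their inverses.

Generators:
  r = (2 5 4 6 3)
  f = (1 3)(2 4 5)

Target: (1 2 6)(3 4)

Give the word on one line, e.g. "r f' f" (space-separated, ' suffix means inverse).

  after r: (2 5 4 6 3)
  after f': (1 3 5 2 4 6)
  after r: (1 2 6)(3 4)

r f' r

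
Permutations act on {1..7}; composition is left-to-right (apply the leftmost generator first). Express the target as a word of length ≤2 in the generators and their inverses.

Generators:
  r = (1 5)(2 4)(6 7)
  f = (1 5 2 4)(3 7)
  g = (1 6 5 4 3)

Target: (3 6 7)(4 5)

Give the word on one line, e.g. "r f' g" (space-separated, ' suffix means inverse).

  after f: (1 5 2 4)(3 7)
  after r: (3 6 7)(4 5)

f r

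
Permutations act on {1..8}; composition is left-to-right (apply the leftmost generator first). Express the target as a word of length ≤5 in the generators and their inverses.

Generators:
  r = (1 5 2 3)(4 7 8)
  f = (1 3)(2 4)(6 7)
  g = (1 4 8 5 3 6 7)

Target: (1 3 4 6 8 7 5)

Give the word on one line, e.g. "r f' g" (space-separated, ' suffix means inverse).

  after g': (1 7 6 3 5 8 4)
  after g': (1 6 5 4 7 3 8)
  after g': (1 3 4 6 8 7 5)

g' g' g'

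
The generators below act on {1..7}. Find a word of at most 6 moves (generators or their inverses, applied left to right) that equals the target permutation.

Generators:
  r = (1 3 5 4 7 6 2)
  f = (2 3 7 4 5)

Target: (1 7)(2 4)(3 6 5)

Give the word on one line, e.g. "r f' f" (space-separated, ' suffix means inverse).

  after f': (2 5 4 7 3)
  after r': (1 2 3 6 7)
  after f: (1 3 6 4 5 2 7)
  after f: (1 7)(2 4)(3 6 5)

f' r' f f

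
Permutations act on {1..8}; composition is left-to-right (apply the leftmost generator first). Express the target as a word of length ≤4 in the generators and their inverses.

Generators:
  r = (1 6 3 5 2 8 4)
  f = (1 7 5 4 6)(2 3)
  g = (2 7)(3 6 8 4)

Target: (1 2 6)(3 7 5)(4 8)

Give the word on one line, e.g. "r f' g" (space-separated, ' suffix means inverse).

f g

  after f: (1 7 5 4 6)(2 3)
  after g: (1 2 6)(3 7 5)(4 8)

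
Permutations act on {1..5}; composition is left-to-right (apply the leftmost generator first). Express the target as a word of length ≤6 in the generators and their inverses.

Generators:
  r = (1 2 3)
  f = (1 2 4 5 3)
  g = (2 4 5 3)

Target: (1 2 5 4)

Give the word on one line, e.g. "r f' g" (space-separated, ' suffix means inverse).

  after f: (1 2 4 5 3)
  after r': (2 4 5)
  after g: (2 5 4 3)
  after r: (1 2 5 4)

f r' g r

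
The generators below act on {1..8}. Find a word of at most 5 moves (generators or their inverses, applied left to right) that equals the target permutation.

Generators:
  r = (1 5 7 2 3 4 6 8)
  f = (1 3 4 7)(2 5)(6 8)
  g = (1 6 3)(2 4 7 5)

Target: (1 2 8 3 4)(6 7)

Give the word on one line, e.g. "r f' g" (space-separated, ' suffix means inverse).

g' r f g f

  after g': (1 3 6)(2 5 7 4)
  after r: (1 4 3 8)(2 7 6 5)
  after f: (1 7 8 3 6 2)
  after g: (1 5 2 6 4 7 8)
  after f: (1 2 8 3 4)(6 7)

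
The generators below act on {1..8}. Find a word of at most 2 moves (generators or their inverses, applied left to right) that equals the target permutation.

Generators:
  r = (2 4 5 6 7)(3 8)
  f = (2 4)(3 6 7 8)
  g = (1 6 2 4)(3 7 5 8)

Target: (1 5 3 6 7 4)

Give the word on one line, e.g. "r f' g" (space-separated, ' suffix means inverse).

g r'

  after g: (1 6 2 4)(3 7 5 8)
  after r': (1 5 3 6 7 4)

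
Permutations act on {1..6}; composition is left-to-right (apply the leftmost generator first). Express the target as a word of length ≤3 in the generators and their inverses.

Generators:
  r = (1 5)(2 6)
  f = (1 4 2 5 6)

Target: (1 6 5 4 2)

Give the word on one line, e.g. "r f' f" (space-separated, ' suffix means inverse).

r f

  after r: (1 5)(2 6)
  after f: (1 6 5 4 2)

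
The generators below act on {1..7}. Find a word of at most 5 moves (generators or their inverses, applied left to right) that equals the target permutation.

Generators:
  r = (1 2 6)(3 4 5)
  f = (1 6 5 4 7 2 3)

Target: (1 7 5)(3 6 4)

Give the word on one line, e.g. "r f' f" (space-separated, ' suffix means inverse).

f r' f' r'

  after f: (1 6 5 4 7 2 3)
  after r': (1 2 5 3 6 4 7)
  after f': (1 7 3)(2 6 5)
  after r': (1 7 5)(3 6 4)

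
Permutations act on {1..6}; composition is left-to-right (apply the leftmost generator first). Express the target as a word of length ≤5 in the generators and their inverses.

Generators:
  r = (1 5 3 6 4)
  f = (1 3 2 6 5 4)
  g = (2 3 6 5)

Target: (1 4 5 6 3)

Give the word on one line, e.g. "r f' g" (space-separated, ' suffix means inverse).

  after r': (1 4 6 3 5)
  after f: (2 6)(3 4 5)
  after r': (1 4)(2 3 6)
  after f: (3 5 4)
  after r': (1 4 5 6 3)

r' f r' f r'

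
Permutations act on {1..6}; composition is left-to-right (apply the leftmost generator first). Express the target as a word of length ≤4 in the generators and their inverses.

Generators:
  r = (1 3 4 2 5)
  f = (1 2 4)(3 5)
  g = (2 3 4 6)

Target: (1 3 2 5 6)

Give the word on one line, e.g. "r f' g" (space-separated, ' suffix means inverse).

  after r': (1 5 2 4 3)
  after g': (1 5 6 4 2 3)
  after f: (1 3 2 5 6)

r' g' f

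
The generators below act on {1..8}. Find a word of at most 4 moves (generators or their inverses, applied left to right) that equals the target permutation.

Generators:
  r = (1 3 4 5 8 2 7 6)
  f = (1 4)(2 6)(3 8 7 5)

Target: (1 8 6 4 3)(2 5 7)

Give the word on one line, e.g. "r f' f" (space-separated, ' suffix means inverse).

r f' f' f'

  after r: (1 3 4 5 8 2 7 6)
  after f': (1 5 3)(2 8 6 4 7)
  after f': (1 7 6)(2 3 4 8)
  after f': (1 8 6 4 3)(2 5 7)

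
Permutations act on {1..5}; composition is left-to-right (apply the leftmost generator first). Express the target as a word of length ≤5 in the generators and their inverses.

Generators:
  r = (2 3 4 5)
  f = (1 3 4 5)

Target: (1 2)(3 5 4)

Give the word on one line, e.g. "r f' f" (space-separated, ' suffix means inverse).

  after f': (1 5 4 3)
  after r: (1 2 3)
  after f': (1 2)(3 5 4)

f' r f'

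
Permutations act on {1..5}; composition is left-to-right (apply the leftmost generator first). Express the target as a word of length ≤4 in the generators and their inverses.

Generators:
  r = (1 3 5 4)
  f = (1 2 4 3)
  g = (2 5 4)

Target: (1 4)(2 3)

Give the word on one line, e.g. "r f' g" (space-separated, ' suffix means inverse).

f' f'

  after f': (1 3 4 2)
  after f': (1 4)(2 3)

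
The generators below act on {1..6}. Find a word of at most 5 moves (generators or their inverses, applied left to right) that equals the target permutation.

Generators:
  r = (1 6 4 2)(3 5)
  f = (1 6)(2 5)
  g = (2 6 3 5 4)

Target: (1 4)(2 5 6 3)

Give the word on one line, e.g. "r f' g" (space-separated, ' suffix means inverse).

  after g: (2 6 3 5 4)
  after r: (1 6 5 2 4)
  after r: (1 4 6 3 5)
  after f': (1 4)(2 5 6 3)

g r r f'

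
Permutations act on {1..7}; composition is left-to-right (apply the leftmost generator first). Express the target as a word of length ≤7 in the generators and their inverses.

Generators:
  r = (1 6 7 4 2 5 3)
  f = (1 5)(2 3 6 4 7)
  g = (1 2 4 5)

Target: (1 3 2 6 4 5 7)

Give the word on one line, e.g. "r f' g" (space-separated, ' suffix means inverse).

  after g': (1 5 4 2)
  after f: (2 5 7)(3 6 4)
  after f: (1 5 2)(3 4 6 7)
  after r': (1 2 3 7 5 4)
  after f: (1 3 2 6 4 5 7)

g' f f r' f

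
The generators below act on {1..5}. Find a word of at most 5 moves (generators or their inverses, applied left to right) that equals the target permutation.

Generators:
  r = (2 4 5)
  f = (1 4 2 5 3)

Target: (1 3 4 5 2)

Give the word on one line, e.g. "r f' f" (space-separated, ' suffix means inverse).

r f' r r

  after r: (2 4 5)
  after f': (1 3 5 4 2)
  after r: (1 3 2)
  after r: (1 3 4 5 2)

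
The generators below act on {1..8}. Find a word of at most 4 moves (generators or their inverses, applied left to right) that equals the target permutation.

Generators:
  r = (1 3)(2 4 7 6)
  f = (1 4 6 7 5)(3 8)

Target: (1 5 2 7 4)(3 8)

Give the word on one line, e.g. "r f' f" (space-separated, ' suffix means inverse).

  after f': (1 5 7 6 4)(3 8)
  after r: (1 5 6 7 2 4 3 8)
  after r: (1 5 2 7 4)(3 8)

f' r r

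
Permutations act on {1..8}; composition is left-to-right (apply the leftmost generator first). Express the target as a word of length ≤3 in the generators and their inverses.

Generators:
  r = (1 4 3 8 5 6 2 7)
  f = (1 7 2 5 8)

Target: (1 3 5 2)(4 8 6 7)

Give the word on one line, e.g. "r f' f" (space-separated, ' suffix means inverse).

  after r: (1 4 3 8 5 6 2 7)
  after r: (1 3 5 2)(4 8 6 7)

r r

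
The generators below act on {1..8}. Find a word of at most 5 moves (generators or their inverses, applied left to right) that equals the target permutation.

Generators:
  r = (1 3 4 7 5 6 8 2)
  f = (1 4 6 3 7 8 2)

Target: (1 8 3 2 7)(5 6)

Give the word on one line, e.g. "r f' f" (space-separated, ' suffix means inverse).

  after f: (1 4 6 3 7 8 2)
  after f: (1 6 7 2 4 3 8)
  after r: (1 8 3 2 7)(5 6)

f f r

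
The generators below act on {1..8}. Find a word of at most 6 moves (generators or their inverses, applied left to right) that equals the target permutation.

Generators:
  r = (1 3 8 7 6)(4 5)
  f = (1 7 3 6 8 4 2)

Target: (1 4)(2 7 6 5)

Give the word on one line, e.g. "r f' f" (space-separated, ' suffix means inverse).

f' f' r' f r'

  after f': (1 2 4 8 6 3 7)
  after f': (1 4 6 7 2 8 3)
  after r': (1 5 4 7 2 3 6 8)
  after f: (1 5 2 6 4 3 8 7)
  after r': (1 4)(2 7 6 5)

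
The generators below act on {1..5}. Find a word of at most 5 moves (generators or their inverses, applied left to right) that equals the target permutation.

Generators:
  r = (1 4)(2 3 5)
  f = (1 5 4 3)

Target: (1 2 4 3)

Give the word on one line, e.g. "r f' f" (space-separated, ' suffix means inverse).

r f r'

  after r: (1 4)(2 3 5)
  after f: (1 3 4 5 2)
  after r': (1 2 4 3)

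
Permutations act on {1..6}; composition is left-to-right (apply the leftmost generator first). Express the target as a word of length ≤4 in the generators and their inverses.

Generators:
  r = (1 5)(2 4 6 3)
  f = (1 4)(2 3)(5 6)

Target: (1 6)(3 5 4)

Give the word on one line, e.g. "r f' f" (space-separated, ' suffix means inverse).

  after r': (1 5)(2 3 6 4)
  after f': (1 6)(3 5 4)

r' f'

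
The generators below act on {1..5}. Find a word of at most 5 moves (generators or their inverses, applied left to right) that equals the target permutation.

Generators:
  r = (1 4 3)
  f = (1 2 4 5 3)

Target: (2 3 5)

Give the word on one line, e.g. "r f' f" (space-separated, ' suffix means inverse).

  after r': (1 3 4)
  after r': (1 4 3)
  after f': (1 2)(4 5)
  after f': (2 3 5)

r' r' f' f'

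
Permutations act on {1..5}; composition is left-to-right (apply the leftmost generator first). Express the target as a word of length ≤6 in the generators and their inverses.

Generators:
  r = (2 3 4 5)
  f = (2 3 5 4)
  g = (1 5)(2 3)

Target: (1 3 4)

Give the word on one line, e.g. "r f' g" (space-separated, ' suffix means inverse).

g' r' f g'

  after g': (1 5)(2 3)
  after r': (1 4 3 5)
  after f: (1 2 3 4 5)
  after g': (1 3 4)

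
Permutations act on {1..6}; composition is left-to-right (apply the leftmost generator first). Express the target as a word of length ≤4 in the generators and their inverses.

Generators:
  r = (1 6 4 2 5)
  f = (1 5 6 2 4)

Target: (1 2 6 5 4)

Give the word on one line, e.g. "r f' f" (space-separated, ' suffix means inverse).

  after r: (1 6 4 2 5)
  after r: (1 4 5 6 2)
  after r: (1 2 6 5 4)

r r r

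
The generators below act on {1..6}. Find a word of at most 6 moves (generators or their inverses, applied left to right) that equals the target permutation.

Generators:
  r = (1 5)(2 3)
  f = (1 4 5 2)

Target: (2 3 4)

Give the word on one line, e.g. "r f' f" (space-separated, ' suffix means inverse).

  after r': (1 5)(2 3)
  after f': (1 4)(2 3 5)
  after r: (1 4 5 3)
  after r: (1 4)(2 3 5)
  after f': (2 3 4)

r' f' r r f'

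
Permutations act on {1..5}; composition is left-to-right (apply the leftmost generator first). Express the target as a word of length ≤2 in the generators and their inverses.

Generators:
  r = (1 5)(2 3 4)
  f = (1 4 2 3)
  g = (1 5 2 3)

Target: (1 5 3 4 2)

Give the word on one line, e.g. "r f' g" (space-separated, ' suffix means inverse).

g f

  after g: (1 5 2 3)
  after f: (1 5 3 4 2)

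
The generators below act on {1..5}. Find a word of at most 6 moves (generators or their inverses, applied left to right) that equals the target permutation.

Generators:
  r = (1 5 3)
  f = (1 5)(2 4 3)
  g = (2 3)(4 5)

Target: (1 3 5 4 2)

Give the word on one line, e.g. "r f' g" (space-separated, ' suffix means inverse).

  after r': (1 3 5)
  after g: (1 2 3 4 5)
  after r': (1 2 5 3 4)
  after r': (1 2)(3 4)
  after g': (1 3 5 4 2)

r' g r' r' g'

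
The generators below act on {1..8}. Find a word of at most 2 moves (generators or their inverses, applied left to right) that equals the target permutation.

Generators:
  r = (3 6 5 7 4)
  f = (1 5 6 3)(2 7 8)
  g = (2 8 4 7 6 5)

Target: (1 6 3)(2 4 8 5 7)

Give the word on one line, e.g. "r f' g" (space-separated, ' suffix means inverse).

  after f: (1 5 6 3)(2 7 8)
  after g': (1 6 3)(2 4 8 5 7)

f g'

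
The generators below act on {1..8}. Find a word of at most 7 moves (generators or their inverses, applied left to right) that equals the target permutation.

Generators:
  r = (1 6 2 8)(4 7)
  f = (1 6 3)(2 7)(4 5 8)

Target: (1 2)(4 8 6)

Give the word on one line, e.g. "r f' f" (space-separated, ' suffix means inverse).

r f' f' f' r

  after r: (1 6 2 8)(4 7)
  after f': (2 5 4)(3 6 7 8)
  after f': (1 3)(2 4 7 5 8 6)
  after f': (1 6 7 4 2 8)
  after r: (1 2)(4 8 6)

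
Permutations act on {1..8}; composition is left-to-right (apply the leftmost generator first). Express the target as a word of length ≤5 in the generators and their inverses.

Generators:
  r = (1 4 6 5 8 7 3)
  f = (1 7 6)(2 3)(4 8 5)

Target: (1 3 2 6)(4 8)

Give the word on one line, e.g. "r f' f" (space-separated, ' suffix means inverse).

  after r': (1 3 7 8 5 6 4)
  after f': (1 2 3)(4 6 5 7)
  after r': (1 2 7)(5 8)
  after f: (1 3 2 6)(4 8)

r' f' r' f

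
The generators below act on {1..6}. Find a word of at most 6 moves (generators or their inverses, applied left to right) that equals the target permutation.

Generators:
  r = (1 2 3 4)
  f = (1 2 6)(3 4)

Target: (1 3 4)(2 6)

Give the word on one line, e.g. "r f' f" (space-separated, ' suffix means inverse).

  after f: (1 2 6)(3 4)
  after f: (1 6 2)
  after f: (3 4)
  after r': (1 4 2)
  after f': (1 3 4)(2 6)

f f f r' f'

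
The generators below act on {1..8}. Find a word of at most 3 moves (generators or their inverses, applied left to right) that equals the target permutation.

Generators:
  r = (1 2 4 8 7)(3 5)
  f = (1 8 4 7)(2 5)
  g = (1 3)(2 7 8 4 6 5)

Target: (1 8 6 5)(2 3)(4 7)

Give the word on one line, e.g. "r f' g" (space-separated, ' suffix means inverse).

r' g

  after r': (1 7 8 4 2)(3 5)
  after g: (1 8 6 5)(2 3)(4 7)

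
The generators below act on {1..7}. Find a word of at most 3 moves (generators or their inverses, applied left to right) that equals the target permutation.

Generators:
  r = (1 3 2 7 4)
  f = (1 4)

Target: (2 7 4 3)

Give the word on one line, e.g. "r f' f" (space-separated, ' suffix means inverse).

  after f: (1 4)
  after r: (2 7 4 3)

f r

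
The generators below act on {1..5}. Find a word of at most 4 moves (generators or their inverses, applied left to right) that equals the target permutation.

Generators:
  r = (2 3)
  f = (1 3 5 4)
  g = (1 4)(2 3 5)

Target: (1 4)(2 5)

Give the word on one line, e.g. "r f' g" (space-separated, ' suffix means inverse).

g' r'

  after g': (1 4)(2 5 3)
  after r': (1 4)(2 5)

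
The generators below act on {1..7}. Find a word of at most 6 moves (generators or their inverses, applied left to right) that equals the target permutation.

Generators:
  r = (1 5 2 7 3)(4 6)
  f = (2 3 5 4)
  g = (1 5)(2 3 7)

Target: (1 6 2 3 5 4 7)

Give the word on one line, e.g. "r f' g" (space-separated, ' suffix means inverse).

  after g: (1 5)(2 3 7)
  after f: (1 4 2 5)(3 7)
  after r: (1 6 4 7)
  after f: (1 6 2 3 5 4 7)

g f r f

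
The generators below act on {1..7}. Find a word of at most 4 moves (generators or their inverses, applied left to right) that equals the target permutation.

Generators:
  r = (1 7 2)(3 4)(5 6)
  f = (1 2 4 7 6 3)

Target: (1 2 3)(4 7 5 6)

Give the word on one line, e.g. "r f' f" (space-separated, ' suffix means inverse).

f r' r' r'

  after f: (1 2 4 7 6 3)
  after r': (1 7 5 6 4)(2 3)
  after r': (2 4)(3 7 6)
  after r': (1 2 3)(4 7 5 6)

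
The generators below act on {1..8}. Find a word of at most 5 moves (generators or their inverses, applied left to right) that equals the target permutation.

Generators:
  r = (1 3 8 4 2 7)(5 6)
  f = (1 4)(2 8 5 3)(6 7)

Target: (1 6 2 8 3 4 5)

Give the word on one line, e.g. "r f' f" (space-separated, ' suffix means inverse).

f r r f

  after f: (1 4)(2 8 5 3)(6 7)
  after r: (1 2 4 3 7 5 8 6)
  after r: (1 7 6 3)(4 8 5)
  after f: (1 6 2 8 3 4 5)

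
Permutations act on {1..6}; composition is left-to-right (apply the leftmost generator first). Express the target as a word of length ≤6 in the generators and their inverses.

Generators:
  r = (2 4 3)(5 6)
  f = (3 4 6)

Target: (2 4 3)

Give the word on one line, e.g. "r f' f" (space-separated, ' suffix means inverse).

f r r f

  after f: (3 4 6)
  after r: (2 4 5 6)
  after r: (2 3)(4 6)
  after f: (2 4 3)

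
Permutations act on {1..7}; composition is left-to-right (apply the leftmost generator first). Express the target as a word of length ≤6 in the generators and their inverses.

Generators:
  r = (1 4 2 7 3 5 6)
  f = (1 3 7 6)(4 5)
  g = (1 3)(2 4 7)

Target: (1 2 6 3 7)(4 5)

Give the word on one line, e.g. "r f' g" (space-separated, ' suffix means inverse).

g' r g' f' g'

  after g': (1 3)(2 7 4)
  after r: (1 5 6)(2 3 4 7)
  after g': (1 5 6 3 2)
  after f': (1 4 5 7 3 2 6)
  after g': (1 2 6 3 7)(4 5)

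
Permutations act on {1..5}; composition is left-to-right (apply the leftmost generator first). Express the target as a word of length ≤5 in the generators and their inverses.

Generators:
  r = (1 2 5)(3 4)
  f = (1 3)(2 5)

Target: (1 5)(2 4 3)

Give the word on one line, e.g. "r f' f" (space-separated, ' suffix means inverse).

  after f: (1 3)(2 5)
  after r': (1 4 3 5)
  after r': (1 3 2)
  after f: (2 3 5)
  after r': (1 5)(2 4 3)

f r' r' f r'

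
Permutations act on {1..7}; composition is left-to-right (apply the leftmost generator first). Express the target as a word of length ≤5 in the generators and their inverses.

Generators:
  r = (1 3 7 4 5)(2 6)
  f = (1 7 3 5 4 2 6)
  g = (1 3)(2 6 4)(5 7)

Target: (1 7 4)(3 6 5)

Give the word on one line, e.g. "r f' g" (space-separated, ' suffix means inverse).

r g' r' g'

  after r: (1 3 7 4 5)(2 6)
  after g': (3 5)(4 7 6)
  after r': (1 5)(2 6 7)(3 4)
  after g': (1 7 4)(3 6 5)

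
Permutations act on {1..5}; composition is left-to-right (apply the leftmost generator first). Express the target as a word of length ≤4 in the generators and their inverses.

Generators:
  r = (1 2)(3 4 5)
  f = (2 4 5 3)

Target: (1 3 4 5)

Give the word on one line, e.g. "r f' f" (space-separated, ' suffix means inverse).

  after r: (1 2)(3 4 5)
  after f: (1 4 3 5 2)
  after r': (1 3 4 5)

r f r'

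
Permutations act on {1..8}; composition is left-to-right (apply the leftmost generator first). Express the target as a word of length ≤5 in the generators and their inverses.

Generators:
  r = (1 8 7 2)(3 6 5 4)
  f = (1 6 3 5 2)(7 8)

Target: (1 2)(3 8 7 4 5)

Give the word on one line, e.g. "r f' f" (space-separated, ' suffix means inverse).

  after r: (1 8 7 2)(3 6 5 4)
  after r: (1 7)(2 8)(3 5)(4 6)
  after f: (1 8)(2 7 6 4 3)
  after r: (1 7 5 4 6 3)
  after r: (1 2)(3 8 7 4 5)

r r f r r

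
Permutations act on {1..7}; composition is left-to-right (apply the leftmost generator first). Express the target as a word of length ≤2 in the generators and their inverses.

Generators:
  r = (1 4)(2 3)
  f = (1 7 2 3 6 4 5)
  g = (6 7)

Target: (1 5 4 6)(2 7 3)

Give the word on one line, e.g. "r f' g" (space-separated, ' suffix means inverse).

  after g': (6 7)
  after f': (1 5 4 6)(2 7 3)

g' f'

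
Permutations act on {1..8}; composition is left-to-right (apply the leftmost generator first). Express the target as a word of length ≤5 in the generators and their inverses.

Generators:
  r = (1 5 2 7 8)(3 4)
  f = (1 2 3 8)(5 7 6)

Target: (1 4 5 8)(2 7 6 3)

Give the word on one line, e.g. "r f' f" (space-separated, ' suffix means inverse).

  after r': (1 8 7 2 5)(3 4)
  after f': (1 3 4 2 6 7)(5 8)
  after r: (1 4 7 5)(2 6 8)
  after f': (1 4 5 8)(2 7 6 3)

r' f' r f'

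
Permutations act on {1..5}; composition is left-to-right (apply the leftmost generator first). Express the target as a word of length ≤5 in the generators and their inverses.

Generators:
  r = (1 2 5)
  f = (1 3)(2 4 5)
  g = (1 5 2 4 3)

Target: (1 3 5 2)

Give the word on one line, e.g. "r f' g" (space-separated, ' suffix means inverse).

r' f' g

  after r': (1 5 2)
  after f': (1 4 2 3)
  after g: (1 3 5 2)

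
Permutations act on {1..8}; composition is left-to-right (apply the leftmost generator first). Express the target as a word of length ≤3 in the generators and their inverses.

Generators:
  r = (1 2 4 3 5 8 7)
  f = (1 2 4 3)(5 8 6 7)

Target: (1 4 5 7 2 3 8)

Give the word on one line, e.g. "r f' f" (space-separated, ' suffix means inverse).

  after r: (1 2 4 3 5 8 7)
  after r: (1 4 5 7 2 3 8)

r r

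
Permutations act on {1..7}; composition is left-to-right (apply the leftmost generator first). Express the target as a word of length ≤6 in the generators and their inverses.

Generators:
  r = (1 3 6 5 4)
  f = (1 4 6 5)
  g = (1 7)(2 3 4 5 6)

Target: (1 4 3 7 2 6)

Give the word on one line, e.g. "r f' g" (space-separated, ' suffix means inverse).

  after g: (1 7)(2 3 4 5 6)
  after r': (1 7 4 6 2)(3 5)
  after f: (1 7 6 2 4 5 3)
  after g: (2 5 4 6 3 7)
  after r': (1 4 3 7 2 6)

g r' f g r'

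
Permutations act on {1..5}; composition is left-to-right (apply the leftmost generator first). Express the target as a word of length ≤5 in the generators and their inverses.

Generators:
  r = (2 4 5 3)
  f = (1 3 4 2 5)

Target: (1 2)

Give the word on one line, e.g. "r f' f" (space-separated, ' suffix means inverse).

f' f' f' r'

  after f': (1 5 2 4 3)
  after f': (1 2 3 5 4)
  after f': (1 4 5 3 2)
  after r': (1 2)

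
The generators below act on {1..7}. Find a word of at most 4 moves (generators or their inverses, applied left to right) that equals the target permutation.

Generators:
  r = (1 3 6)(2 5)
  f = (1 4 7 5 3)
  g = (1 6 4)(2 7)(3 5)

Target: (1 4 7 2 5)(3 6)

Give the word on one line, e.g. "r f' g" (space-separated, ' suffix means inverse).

  after f: (1 4 7 5 3)
  after r': (1 4 7 2 5)(3 6)

f r'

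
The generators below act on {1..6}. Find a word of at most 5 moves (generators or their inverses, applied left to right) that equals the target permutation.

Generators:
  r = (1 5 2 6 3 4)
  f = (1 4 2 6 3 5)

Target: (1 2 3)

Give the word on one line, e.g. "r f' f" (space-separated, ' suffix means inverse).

f' f' r' r'

  after f': (1 5 3 6 2 4)
  after f': (1 3 2)(4 5 6)
  after r': (1 6 3 5 2 4)
  after r': (1 2 3)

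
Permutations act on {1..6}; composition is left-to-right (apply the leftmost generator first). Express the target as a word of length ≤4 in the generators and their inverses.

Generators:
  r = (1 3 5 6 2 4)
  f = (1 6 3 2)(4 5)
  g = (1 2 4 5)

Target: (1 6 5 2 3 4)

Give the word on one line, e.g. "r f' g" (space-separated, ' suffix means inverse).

r f r' g

  after r: (1 3 5 6 2 4)
  after f: (1 2 5 3 4 6)
  after r': (1 6 4 5)(2 3)
  after g: (1 6 5 2 3 4)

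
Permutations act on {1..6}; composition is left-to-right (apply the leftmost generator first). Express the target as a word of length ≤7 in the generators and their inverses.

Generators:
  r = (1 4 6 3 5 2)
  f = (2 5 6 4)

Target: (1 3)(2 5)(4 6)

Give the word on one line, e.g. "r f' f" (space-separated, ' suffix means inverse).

  after r: (1 4 6 3 5 2)
  after f': (1 6 3 2)(4 5)
  after r: (1 3)(2 4)(5 6)
  after f': (1 3)(2 6)
  after f': (1 3)(2 5)(4 6)

r f' r f' f'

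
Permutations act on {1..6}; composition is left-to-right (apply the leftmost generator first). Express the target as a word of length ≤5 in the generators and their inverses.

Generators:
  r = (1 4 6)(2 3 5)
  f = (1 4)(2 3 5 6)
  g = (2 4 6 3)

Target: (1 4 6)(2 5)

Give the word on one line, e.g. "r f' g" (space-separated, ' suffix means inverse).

f g r'

  after f: (1 4)(2 3 5 6)
  after g: (1 6 4)(3 5)
  after r': (1 4 6)(2 5)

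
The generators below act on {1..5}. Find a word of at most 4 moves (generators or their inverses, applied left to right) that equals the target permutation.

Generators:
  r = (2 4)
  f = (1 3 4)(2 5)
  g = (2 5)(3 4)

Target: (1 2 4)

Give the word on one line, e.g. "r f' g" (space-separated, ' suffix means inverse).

g' f' r'

  after g': (2 5)(3 4)
  after f': (1 4)
  after r': (1 2 4)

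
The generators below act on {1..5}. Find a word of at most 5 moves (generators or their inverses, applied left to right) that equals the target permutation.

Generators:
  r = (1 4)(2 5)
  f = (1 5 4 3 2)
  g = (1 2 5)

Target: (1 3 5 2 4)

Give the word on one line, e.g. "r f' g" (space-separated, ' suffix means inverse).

r f g

  after r: (1 4)(2 5)
  after f: (1 3 2 4 5)
  after g: (1 3 5 2 4)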